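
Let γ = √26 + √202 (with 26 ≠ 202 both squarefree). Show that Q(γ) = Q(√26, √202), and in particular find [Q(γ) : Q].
[Q(γ) : Q] = 4 (equivalently, Q(γ) = Q(√26, √202))

Obviously Q(γ) ⊆ Q(√26, √202), and [Q(√26, √202):Q] = 4 (since 26, 202 are distinct squarefree integers > 1 with 5252 not a perfect square). To show equality we compute the minimal polynomial of γ. From γ = √26 + √202: γ^2 = 26 + 2√(5252) + 202 = 228 + 2√(5252), so γ^2 - 228 = 2√(5252); squaring, (γ^2 - 228)^2 = 4·5252, i.e. γ^4 - 456γ^2 + 51984 - 21008 = 0, i.e. γ^4 - 456γ^2 + 30976 = 0. So γ is a root of x^4 - 456x^2 + 30976. This polynomial is irreducible over Q: it has no rational root (each ±√26 ± √202 is irrational), and any factorization into two quadratics over Q would force √(5252) ∈ Q (pairing opposite roots) or √26, √202 ∈ Q (other pairings), all impossible. Hence [Q(γ):Q] = 4 = [Q(√26, √202):Q], so Q(γ) = Q(√26, √202).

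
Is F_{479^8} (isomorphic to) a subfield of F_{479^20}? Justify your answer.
No: F_{479^8} is not a subfield of F_{479^20}

F_{p^m} embeds in F_{p^n} iff m | n. Here 8 ∤ 20 (since 20 = 2·8 + 4 with remainder 4 ≠ 0), so F_{479^8} is not a subfield of F_{479^20}. Equivalently: if it were, the tower law would give 8 = [F_{479^8}:F_479] dividing [F_{479^20}:F_479] = 20, contradiction.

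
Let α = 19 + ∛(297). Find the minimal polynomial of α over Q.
m_α(x) = x^3 - 57x^2 + 1083x - 7156

Set β = α - 19 = ∛(297), so β^3 = 297. Then (α - 19)^3 - 297 = 0, i.e. α is a root of g(x) = (x - 19)^3 - 297 = x^3 - 57x^2 + 1083x - 7156. Since g(x) = h(x - 19) where h(x) = x^3 - 297, and h is irreducible over Q (because 297 is not a perfect cube, so h has no rational root, and a monic cubic with no rational root is irreducible), g is also irreducible (irreducibility is preserved under the substitution x → x - 19). Hence m_α(x) = x^3 - 57x^2 + 1083x - 7156.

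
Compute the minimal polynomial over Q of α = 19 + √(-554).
m_α(x) = x^2 - 38x + 915

From α - 19 = √(-554), squaring gives (α - 19)^2 = -554, i.e. α^2 - 38α + 361 = -554, so α^2 - 38α + 915 = 0. The discriminant of x^2 - 38x + 915 is (-38)^2 - 4·(915) = 1444 - 3660 = -2216, and 4·(-554) is not a perfect square in Q since -554 is squarefree and ≠ 1. Hence x^2 - 38x + 915 is irreducible over Q and is the minimal polynomial of α.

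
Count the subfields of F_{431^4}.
F_{431^4} has 3 subfields

The subfields of F_{p^n} are exactly the fields F_{p^d} for d | n (each is the fixed field of the unique index-d subgroup of Gal(F_{p^n}/F_p) ≅ Z/nZ). The divisors of n = 4 are {1, 2, 4}, giving 3 subfields: F_{431^1}, F_{431^2}, F_{431^4}.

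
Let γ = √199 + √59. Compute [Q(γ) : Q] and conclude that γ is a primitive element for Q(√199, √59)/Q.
[Q(γ) : Q] = 4 (equivalently, Q(γ) = Q(√199, √59))

Obviously Q(γ) ⊆ Q(√199, √59), and [Q(√199, √59):Q] = 4 (since 199, 59 are distinct squarefree integers > 1 with 11741 not a perfect square). To show equality we compute the minimal polynomial of γ. From γ = √199 + √59: γ^2 = 199 + 2√(11741) + 59 = 258 + 2√(11741), so γ^2 - 258 = 2√(11741); squaring, (γ^2 - 258)^2 = 4·11741, i.e. γ^4 - 516γ^2 + 66564 - 46964 = 0, i.e. γ^4 - 516γ^2 + 19600 = 0. So γ is a root of x^4 - 516x^2 + 19600. This polynomial is irreducible over Q: it has no rational root (each ±√199 ± √59 is irrational), and any factorization into two quadratics over Q would force √(11741) ∈ Q (pairing opposite roots) or √199, √59 ∈ Q (other pairings), all impossible. Hence [Q(γ):Q] = 4 = [Q(√199, √59):Q], so Q(γ) = Q(√199, √59).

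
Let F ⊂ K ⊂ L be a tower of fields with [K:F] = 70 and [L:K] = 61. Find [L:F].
[L:F] = 4270

The tower law says that for any tower of field extensions F ⊂ K ⊂ L with finite degrees, [L:F] = [L:K] · [K:F]. Here this gives [L:F] = 61 · 70 = 4270.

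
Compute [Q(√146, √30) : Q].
[Q(√146, √30) : Q] = 4

[Q(√146):Q] = 2 (min poly x^2 - 146, irreducible since 146 is squarefree > 1). For the top step, suppose √30 ∈ Q(√146), say √30 = c + d√146 with c, d ∈ Q. Squaring: 30 = c^2 + 146d^2 + 2cd√146. Since √146 ∉ Q this forces 2cd = 0. If d = 0 then √30 = c ∈ Q, contradicting 30 squarefree > 1. If c = 0 then 30 = 146d^2, so 146·30 = (146d)^2 is a perfect square in Q — but 146·30 = 4380 is not a perfect square (since 146 and 30 are distinct squarefree integers). Contradiction. Hence √30 ∉ Q(√146), so x^2 - 30 stays irreducible over Q(√146) and [Q(√146, √30) : Q(√146)] = 2. By the tower law, [Q(√146, √30) : Q] = 2 · 2 = 4.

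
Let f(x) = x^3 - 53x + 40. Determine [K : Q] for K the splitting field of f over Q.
[K : Q] = 6

By the rational root test, any rational root of the monic integer polynomial f(x) = x^3 - 53x + 40 must be an integer dividing the constant term 40, i.e. one of ±{1, 2, 4, 5, 8, 10, 20, 40}. Evaluating: f(1) = -12, f(-1) = 92, f(2) = -58, f(-2) = 138, f(4) = -108, f(-4) = 188, f(5) = -100, f(-5) = 180, f(8) = 128, f(-8) = -48, f(10) = 510, f(-10) = -430, f(20) = 6980, f(-20) = -6900, f(40) = 61920, f(-40) = -61840; none is 0, so f has no rational root and is therefore irreducible over Q (a cubic with no linear factor over a field is irreducible). For an irreducible cubic, the Galois group is A_3 or S_3 according as the discriminant disc(f) = -4a^3 - 27b^2 = -4·(-53)^3 - 27·(40)^2 = 552308 is or is not a square in Q. Here disc(f) = 552308 is not a perfect square in Q, so the Galois group of f over Q is not contained in A_3 and must be all of S_3. The splitting field has degree |S_3| = 6 over Q, so [K : Q] = 6.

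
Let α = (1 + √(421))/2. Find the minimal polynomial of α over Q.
m_α(x) = x^2 - x - 105

From 2α - 1 = √(421), squaring gives (2α - 1)^2 = 421, i.e. 4α^2 - 4α + 1 = 421, so α^2 - α + (1 - 421)/4 = 0. Since 421 ≡ 1 (mod 4), (1 - 421)/4 = -105 ∈ Z. The polynomial x^2 - x - 105 has discriminant 1 - 4·(-105) = 421, which is not a perfect square in Q (d = 421 is squarefree and ≠ 1), so x^2 - x - 105 is irreducible over Q. It is the minimal polynomial of α.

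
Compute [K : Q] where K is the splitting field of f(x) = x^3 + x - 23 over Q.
[K : Q] = 6

By the rational root test, any rational root of the monic integer polynomial f(x) = x^3 + x - 23 must be an integer dividing the constant term -23, i.e. one of ±{1, 23}. Evaluating: f(1) = -21, f(-1) = -25, f(23) = 12167, f(-23) = -12213; none is 0, so f has no rational root and is therefore irreducible over Q (a cubic with no linear factor over a field is irreducible). For an irreducible cubic, the Galois group is A_3 or S_3 according as the discriminant disc(f) = -4a^3 - 27b^2 = -4·(1)^3 - 27·(-23)^2 = -14287 is or is not a square in Q. Here disc(f) = -14287 is not a perfect square in Q, so the Galois group of f over Q is not contained in A_3 and must be all of S_3. The splitting field has degree |S_3| = 6 over Q, so [K : Q] = 6.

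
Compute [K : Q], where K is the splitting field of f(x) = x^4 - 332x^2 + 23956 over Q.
[K : Q] = 4

Solving the quadratic in x^2: x^2 = (332 ± √(332^2 - 4·23956))/2 = (332 ± √14400)/2 = (332 ± 120)/2, giving x^2 = 226 or x^2 = 106. So f(x) = (x^2 - 226)(x^2 - 106) and the roots of f are ±√226, ±√106. Hence the splitting field is K = Q(√226, √106). Since 226 and 106 are distinct squarefree integers > 1, their product 23956 is not a perfect square, so √106 ∉ Q(√226). By the tower law [K:Q] = [Q(√226,√106):Q(√226)] · [Q(√226):Q] = 2 · 2 = 4.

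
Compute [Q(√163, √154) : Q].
[Q(√163, √154) : Q] = 4

[Q(√163):Q] = 2 (min poly x^2 - 163, irreducible since 163 is squarefree > 1). For the top step, suppose √154 ∈ Q(√163), say √154 = c + d√163 with c, d ∈ Q. Squaring: 154 = c^2 + 163d^2 + 2cd√163. Since √163 ∉ Q this forces 2cd = 0. If d = 0 then √154 = c ∈ Q, contradicting 154 squarefree > 1. If c = 0 then 154 = 163d^2, so 163·154 = (163d)^2 is a perfect square in Q — but 163·154 = 25102 is not a perfect square (since 163 and 154 are distinct squarefree integers). Contradiction. Hence √154 ∉ Q(√163), so x^2 - 154 stays irreducible over Q(√163) and [Q(√163, √154) : Q(√163)] = 2. By the tower law, [Q(√163, √154) : Q] = 2 · 2 = 4.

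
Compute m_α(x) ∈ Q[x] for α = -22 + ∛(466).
m_α(x) = x^3 + 66x^2 + 1452x + 10182

Set β = α + 22 = ∛(466), so β^3 = 466. Then (α + 22)^3 - 466 = 0, i.e. α is a root of g(x) = (x + 22)^3 - 466 = x^3 + 66x^2 + 1452x + 10182. Since g(x) = h(x + 22) where h(x) = x^3 - 466, and h is irreducible over Q (because 466 is not a perfect cube, so h has no rational root, and a monic cubic with no rational root is irreducible), g is also irreducible (irreducibility is preserved under the substitution x → x + 22). Hence m_α(x) = x^3 + 66x^2 + 1452x + 10182.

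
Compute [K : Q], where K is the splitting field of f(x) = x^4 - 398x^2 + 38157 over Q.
[K : Q] = 4

Solving the quadratic in x^2: x^2 = (398 ± √(398^2 - 4·38157))/2 = (398 ± √5776)/2 = (398 ± 76)/2, giving x^2 = 161 or x^2 = 237. So f(x) = (x^2 - 161)(x^2 - 237) and the roots of f are ±√161, ±√237. Hence the splitting field is K = Q(√161, √237). Since 161 and 237 are distinct squarefree integers > 1, their product 38157 is not a perfect square, so √237 ∉ Q(√161). By the tower law [K:Q] = [Q(√161,√237):Q(√161)] · [Q(√161):Q] = 2 · 2 = 4.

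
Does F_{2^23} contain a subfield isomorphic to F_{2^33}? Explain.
No: F_{2^33} is not a subfield of F_{2^23}

F_{p^m} embeds in F_{p^n} iff m | n. Here 33 ∤ 23 (since 23 = 0·33 + 23 with remainder 23 ≠ 0), so F_{2^33} is not a subfield of F_{2^23}. Equivalently: if it were, the tower law would give 33 = [F_{2^33}:F_2] dividing [F_{2^23}:F_2] = 23, contradiction.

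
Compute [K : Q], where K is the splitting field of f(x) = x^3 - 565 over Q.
[K : Q] = 6

The roots of x^3 - 565 are ∛565, ω∛565, ω^2∛565 where ω = e^(2πi/3) is a primitive cube root of unity, so K = Q(∛565, ω). Now [Q(∛565):Q] = 3 (since 565 is not a perfect cube, x^3 - 565 is irreducible) and [Q(ω):Q] = 2. Both 2 and 3 divide [K:Q], and [K:Q] ≤ 3·2 = 6, so [K:Q] = 6. (Equivalently: Q(∛565) ⊂ R but ω ∉ R, so [K : Q(∛565)] = 2.)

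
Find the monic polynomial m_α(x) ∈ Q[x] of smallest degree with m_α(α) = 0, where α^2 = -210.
m_α(x) = x^2 + 210

α satisfies α^2 + 210 = 0, so x^2 + 210 annihilates α. Since d = -210 is squarefree and ≠ 1, it is not a perfect square in Q, so x^2 + 210 has no rational root and is therefore irreducible over Q (a degree-2 polynomial over a field is irreducible iff it has no root). Hence m_α(x) = x^2 + 210.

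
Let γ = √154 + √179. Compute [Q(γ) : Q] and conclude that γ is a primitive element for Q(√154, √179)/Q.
[Q(γ) : Q] = 4 (equivalently, Q(γ) = Q(√154, √179))

Obviously Q(γ) ⊆ Q(√154, √179), and [Q(√154, √179):Q] = 4 (since 154, 179 are distinct squarefree integers > 1 with 27566 not a perfect square). To show equality we compute the minimal polynomial of γ. From γ = √154 + √179: γ^2 = 154 + 2√(27566) + 179 = 333 + 2√(27566), so γ^2 - 333 = 2√(27566); squaring, (γ^2 - 333)^2 = 4·27566, i.e. γ^4 - 666γ^2 + 110889 - 110264 = 0, i.e. γ^4 - 666γ^2 + 625 = 0. So γ is a root of x^4 - 666x^2 + 625. This polynomial is irreducible over Q: it has no rational root (each ±√154 ± √179 is irrational), and any factorization into two quadratics over Q would force √(27566) ∈ Q (pairing opposite roots) or √154, √179 ∈ Q (other pairings), all impossible. Hence [Q(γ):Q] = 4 = [Q(√154, √179):Q], so Q(γ) = Q(√154, √179).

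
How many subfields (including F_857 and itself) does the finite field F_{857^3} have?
F_{857^3} has 2 subfields

The subfields of F_{p^n} are exactly the fields F_{p^d} for d | n (each is the fixed field of the unique index-d subgroup of Gal(F_{p^n}/F_p) ≅ Z/nZ). The divisors of n = 3 are {1, 3}, giving 2 subfields: F_{857^1}, F_{857^3}.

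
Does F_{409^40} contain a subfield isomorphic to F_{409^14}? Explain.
No: F_{409^14} is not a subfield of F_{409^40}

F_{p^m} embeds in F_{p^n} iff m | n. Here 14 ∤ 40 (since 40 = 2·14 + 12 with remainder 12 ≠ 0), so F_{409^14} is not a subfield of F_{409^40}. Equivalently: if it were, the tower law would give 14 = [F_{409^14}:F_409] dividing [F_{409^40}:F_409] = 40, contradiction.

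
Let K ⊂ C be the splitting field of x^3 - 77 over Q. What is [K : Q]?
[K : Q] = 6

The roots of x^3 - 77 are ∛77, ω∛77, ω^2∛77 where ω = e^(2πi/3) is a primitive cube root of unity, so K = Q(∛77, ω). Now [Q(∛77):Q] = 3 (since 77 is not a perfect cube, x^3 - 77 is irreducible) and [Q(ω):Q] = 2. Both 2 and 3 divide [K:Q], and [K:Q] ≤ 3·2 = 6, so [K:Q] = 6. (Equivalently: Q(∛77) ⊂ R but ω ∉ R, so [K : Q(∛77)] = 2.)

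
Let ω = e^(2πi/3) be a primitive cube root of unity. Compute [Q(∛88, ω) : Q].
[Q(∛88, ω) : Q] = 6

[Q(∛88):Q] = 3 (min poly x^3 - 88, irreducible since 88 is not a perfect cube). [Q(ω):Q] = 2 (min poly x^2 + x + 1). Since Q(∛88) ⊂ R and ω ∉ R, we have ω ∉ Q(∛88), so x^2 + x + 1 remains irreducible over Q(∛88) and [Q(∛88, ω) : Q(∛88)] = 2. By the tower law, [Q(∛88, ω) : Q] = 3 · 2 = 6. (In fact Q(∛88, ω) is the splitting field of x^3 - 88 over Q.)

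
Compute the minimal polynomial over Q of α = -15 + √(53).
m_α(x) = x^2 + 30x + 172

From α + 15 = √(53), squaring gives (α + 15)^2 = 53, i.e. α^2 + 30α + 225 = 53, so α^2 + 30α + 172 = 0. The discriminant of x^2 + 30x + 172 is (30)^2 - 4·(172) = 900 - 688 = 212, and 4·(53) is not a perfect square in Q since 53 is squarefree and ≠ 1. Hence x^2 + 30x + 172 is irreducible over Q and is the minimal polynomial of α.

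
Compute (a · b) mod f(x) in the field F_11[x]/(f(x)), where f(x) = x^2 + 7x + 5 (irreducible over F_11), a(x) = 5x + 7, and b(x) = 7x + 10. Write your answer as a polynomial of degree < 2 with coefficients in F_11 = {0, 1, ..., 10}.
a · b ≡ 8x + 5 (mod f(x))

Multiply in F_11[x]: a(x)·b(x) = (5x + 7)·(7x + 10) = 2x^2 + 4. This has degree ≥ 2, so divide by f(x) over F_11: 2x^2 + 4 = (2)·(x^2 + 7x + 5) + (8x + 5). Hence a·b ≡ 8x + 5 (mod f). (F_11[x]/(f) is a field with 11^2 = 121 elements since f is irreducible of degree 2.)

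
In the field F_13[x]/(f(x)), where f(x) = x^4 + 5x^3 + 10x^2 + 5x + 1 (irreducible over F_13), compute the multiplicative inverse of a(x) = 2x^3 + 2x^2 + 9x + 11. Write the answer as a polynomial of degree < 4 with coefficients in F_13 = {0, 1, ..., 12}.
a(x)^(-1) ≡ 7x^3 + 4x^2 + 12x + 6 (mod f(x))

Since f is irreducible over F_13, F_13[x]/(f) is a field and a(x) ≠ 0 has an inverse. Apply the extended Euclidean algorithm to f(x) and a(x) in F_13[x]: f(x) = (7x + 2)·a(x) + (8x^2 + x + 5);  a(x) = (10x + 12)·(8x^2 + x + 5) + (12x + 3);  (8x^2 + x + 5) = (5x + 1)·(12x + 3) + (2). The last nonzero remainder is the constant 2 = gcd(f, a) in F_13. Back-substituting through the division chain expresses 2 = s(x)·a(x) + t(x)·f(x) with s(x) ≡ x^3 + 8x^2 + 11x + 12 (mod f), so (x^3 + 8x^2 + 11x + 12)·a(x) ≡ 2 (mod f). Multiplying by 2^(-1) ≡ 7 in F_13 gives a(x)^(-1) ≡ 7·(x^3 + 8x^2 + 11x + 12) ≡ 7x^3 + 4x^2 + 12x + 6 (mod f). Check: (2x^3 + 2x^2 + 9x + 11)·(7x^3 + 4x^2 + 12x + 6) = x^6 + 9x^5 + 4x^4 + 6x^3 + 8x^2 + 4x + 1 ≡ 1 (mod x^4 + 5x^3 + 10x^2 + 5x + 1).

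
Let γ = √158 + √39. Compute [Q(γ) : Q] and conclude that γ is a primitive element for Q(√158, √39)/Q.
[Q(γ) : Q] = 4 (equivalently, Q(γ) = Q(√158, √39))

Obviously Q(γ) ⊆ Q(√158, √39), and [Q(√158, √39):Q] = 4 (since 158, 39 are distinct squarefree integers > 1 with 6162 not a perfect square). To show equality we compute the minimal polynomial of γ. From γ = √158 + √39: γ^2 = 158 + 2√(6162) + 39 = 197 + 2√(6162), so γ^2 - 197 = 2√(6162); squaring, (γ^2 - 197)^2 = 4·6162, i.e. γ^4 - 394γ^2 + 38809 - 24648 = 0, i.e. γ^4 - 394γ^2 + 14161 = 0. So γ is a root of x^4 - 394x^2 + 14161. This polynomial is irreducible over Q: it has no rational root (each ±√158 ± √39 is irrational), and any factorization into two quadratics over Q would force √(6162) ∈ Q (pairing opposite roots) or √158, √39 ∈ Q (other pairings), all impossible. Hence [Q(γ):Q] = 4 = [Q(√158, √39):Q], so Q(γ) = Q(√158, √39).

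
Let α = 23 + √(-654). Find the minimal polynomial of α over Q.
m_α(x) = x^2 - 46x + 1183

From α - 23 = √(-654), squaring gives (α - 23)^2 = -654, i.e. α^2 - 46α + 529 = -654, so α^2 - 46α + 1183 = 0. The discriminant of x^2 - 46x + 1183 is (-46)^2 - 4·(1183) = 2116 - 4732 = -2616, and 4·(-654) is not a perfect square in Q since -654 is squarefree and ≠ 1. Hence x^2 - 46x + 1183 is irreducible over Q and is the minimal polynomial of α.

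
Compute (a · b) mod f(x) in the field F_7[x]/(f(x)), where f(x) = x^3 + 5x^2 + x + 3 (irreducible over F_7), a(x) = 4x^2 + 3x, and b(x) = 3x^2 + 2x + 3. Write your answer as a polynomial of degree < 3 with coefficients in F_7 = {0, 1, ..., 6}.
a · b ≡ 4x^2 + 2x + 3 (mod f(x))

Multiply in F_7[x]: a(x)·b(x) = (4x^2 + 3x)·(3x^2 + 2x + 3) = 5x^4 + 3x^3 + 4x^2 + 2x. This has degree ≥ 3, so divide by f(x) over F_7: 5x^4 + 3x^3 + 4x^2 + 2x = (5x + 6)·(x^3 + 5x^2 + x + 3) + (4x^2 + 2x + 3). Hence a·b ≡ 4x^2 + 2x + 3 (mod f). (F_7[x]/(f) is a field with 7^3 = 343 elements since f is irreducible of degree 3.)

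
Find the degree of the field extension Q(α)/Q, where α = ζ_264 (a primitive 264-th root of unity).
[Q(α):Q] = 80

The minimal polynomial of ζ_264 over Q is the 264-th cyclotomic polynomial Φ_264(x), which is irreducible over Q and has degree φ(264) = 80. Hence [Q(α):Q] = φ(264) = 80.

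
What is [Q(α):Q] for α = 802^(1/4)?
[Q(α):Q] = 4

α is a root of x^4 - 802. By Eisenstein's criterion at the prime p = 2 (which divides the constant term 802 but p^2 = 4 does not, since 802 is squarefree), x^4 - 802 is irreducible over Q. Hence [Q(α):Q] = 4.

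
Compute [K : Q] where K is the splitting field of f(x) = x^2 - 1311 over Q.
[K : Q] = 2

f(x) = x^2 - 1311 factors as (x - √1311)(x + √1311). The splitting field is K = Q(√1311). Since 1311 is squarefree and > 1, it is not a perfect square, so x^2 - 1311 is irreducible over Q and [Q(√1311) : Q] = 2. Hence [K : Q] = 2.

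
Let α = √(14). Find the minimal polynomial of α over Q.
m_α(x) = x^2 - 14

α satisfies α^2 - 14 = 0, so x^2 - 14 annihilates α. Since d = 14 is squarefree and ≠ 1, it is not a perfect square in Q, so x^2 - 14 has no rational root and is therefore irreducible over Q (a degree-2 polynomial over a field is irreducible iff it has no root). Hence m_α(x) = x^2 - 14.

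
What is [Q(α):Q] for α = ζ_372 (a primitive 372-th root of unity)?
[Q(α):Q] = 120

The minimal polynomial of ζ_372 over Q is the 372-th cyclotomic polynomial Φ_372(x), which is irreducible over Q and has degree φ(372) = 120. Hence [Q(α):Q] = φ(372) = 120.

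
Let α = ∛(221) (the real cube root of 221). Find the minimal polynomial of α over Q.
m_α(x) = x^3 - 221

α satisfies α^3 = 221, so x^3 - 221 annihilates α. By the rational root test, a rational root p/q (in lowest terms) of x^3 - 221 would satisfy p^3 = 221 q^3, forcing q = 1 and p^3 = 221; but 221 is not a perfect cube, contradiction. A monic cubic over Q with no rational root is irreducible (any nontrivial factorization would include a linear factor). Hence x^3 - 221 is the minimal polynomial of α, and in particular [Q(α):Q] = 3.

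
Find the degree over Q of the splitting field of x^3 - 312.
[K : Q] = 6

The roots of x^3 - 312 are ∛312, ω∛312, ω^2∛312 where ω = e^(2πi/3) is a primitive cube root of unity, so K = Q(∛312, ω). Now [Q(∛312):Q] = 3 (since 312 is not a perfect cube, x^3 - 312 is irreducible) and [Q(ω):Q] = 2. Both 2 and 3 divide [K:Q], and [K:Q] ≤ 3·2 = 6, so [K:Q] = 6. (Equivalently: Q(∛312) ⊂ R but ω ∉ R, so [K : Q(∛312)] = 2.)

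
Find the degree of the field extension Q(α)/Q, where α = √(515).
[Q(α):Q] = 2

[Q(α):Q] equals the degree of the minimal polynomial of α. Here α^2 = 515 and x^2 - 515 is irreducible (d = 515 is squarefree, ≠ 1, hence not a square), so deg(m_α) = 2. Thus [Q(α):Q] = 2.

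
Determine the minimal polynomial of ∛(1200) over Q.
m_α(x) = x^3 - 1200

α satisfies α^3 = 1200, so x^3 - 1200 annihilates α. By the rational root test, a rational root p/q (in lowest terms) of x^3 - 1200 would satisfy p^3 = 1200 q^3, forcing q = 1 and p^3 = 1200; but 1200 is not a perfect cube, contradiction. A monic cubic over Q with no rational root is irreducible (any nontrivial factorization would include a linear factor). Hence x^3 - 1200 is the minimal polynomial of α, and in particular [Q(α):Q] = 3.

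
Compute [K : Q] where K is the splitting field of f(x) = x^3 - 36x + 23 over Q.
[K : Q] = 6

By the rational root test, any rational root of the monic integer polynomial f(x) = x^3 - 36x + 23 must be an integer dividing the constant term 23, i.e. one of ±{1, 23}. Evaluating: f(1) = -12, f(-1) = 58, f(23) = 11362, f(-23) = -11316; none is 0, so f has no rational root and is therefore irreducible over Q (a cubic with no linear factor over a field is irreducible). For an irreducible cubic, the Galois group is A_3 or S_3 according as the discriminant disc(f) = -4a^3 - 27b^2 = -4·(-36)^3 - 27·(23)^2 = 172341 is or is not a square in Q. Here disc(f) = 172341 is not a perfect square in Q, so the Galois group of f over Q is not contained in A_3 and must be all of S_3. The splitting field has degree |S_3| = 6 over Q, so [K : Q] = 6.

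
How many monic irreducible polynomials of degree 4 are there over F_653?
There are 45456052218 monic irreducible polynomials of degree 4 over F_653

Each element of F_{653^4} that lies in no proper subfield is a root of exactly one monic irreducible of degree 4 over F_653, and each such polynomial has 4 distinct roots in F_{653^4}. By Möbius inversion the count is N_653(4) = (1/4) Σ_{d|4} μ(4/d) · 653^d = (1/4)(μ(4)·653^1 + μ(2)·653^2 + μ(1)·653^4) = 181824208872/4 = 45456052218.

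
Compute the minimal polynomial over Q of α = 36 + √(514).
m_α(x) = x^2 - 72x + 782

From α - 36 = √(514), squaring gives (α - 36)^2 = 514, i.e. α^2 - 72α + 1296 = 514, so α^2 - 72α + 782 = 0. The discriminant of x^2 - 72x + 782 is (-72)^2 - 4·(782) = 5184 - 3128 = 2056, and 4·(514) is not a perfect square in Q since 514 is squarefree and ≠ 1. Hence x^2 - 72x + 782 is irreducible over Q and is the minimal polynomial of α.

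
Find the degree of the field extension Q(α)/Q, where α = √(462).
[Q(α):Q] = 2

[Q(α):Q] equals the degree of the minimal polynomial of α. Here α^2 = 462 and x^2 - 462 is irreducible (d = 462 is squarefree, ≠ 1, hence not a square), so deg(m_α) = 2. Thus [Q(α):Q] = 2.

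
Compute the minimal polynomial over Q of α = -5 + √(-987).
m_α(x) = x^2 + 10x + 1012

From α + 5 = √(-987), squaring gives (α + 5)^2 = -987, i.e. α^2 + 10α + 25 = -987, so α^2 + 10α + 1012 = 0. The discriminant of x^2 + 10x + 1012 is (10)^2 - 4·(1012) = 100 - 4048 = -3948, and 4·(-987) is not a perfect square in Q since -987 is squarefree and ≠ 1. Hence x^2 + 10x + 1012 is irreducible over Q and is the minimal polynomial of α.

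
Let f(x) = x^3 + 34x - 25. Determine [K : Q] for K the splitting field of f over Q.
[K : Q] = 6

By the rational root test, any rational root of the monic integer polynomial f(x) = x^3 + 34x - 25 must be an integer dividing the constant term -25, i.e. one of ±{1, 5, 25}. Evaluating: f(1) = 10, f(-1) = -60, f(5) = 270, f(-5) = -320, f(25) = 16450, f(-25) = -16500; none is 0, so f has no rational root and is therefore irreducible over Q (a cubic with no linear factor over a field is irreducible). For an irreducible cubic, the Galois group is A_3 or S_3 according as the discriminant disc(f) = -4a^3 - 27b^2 = -4·(34)^3 - 27·(-25)^2 = -174091 is or is not a square in Q. Here disc(f) = -174091 is not a perfect square in Q, so the Galois group of f over Q is not contained in A_3 and must be all of S_3. The splitting field has degree |S_3| = 6 over Q, so [K : Q] = 6.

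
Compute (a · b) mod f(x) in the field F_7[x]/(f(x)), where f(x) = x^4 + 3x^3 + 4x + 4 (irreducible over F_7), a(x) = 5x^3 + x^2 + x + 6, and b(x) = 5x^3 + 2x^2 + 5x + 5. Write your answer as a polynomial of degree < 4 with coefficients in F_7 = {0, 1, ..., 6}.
a · b ≡ 5x^3 + x^2 + x + 1 (mod f(x))

Multiply in F_7[x]: a(x)·b(x) = (5x^3 + x^2 + x + 6)·(5x^3 + 2x^2 + 5x + 5) = 4x^6 + x^5 + 4x^4 + 6x^3 + x^2 + 2. This has degree ≥ 4, so divide by f(x) over F_7: 4x^6 + x^5 + 4x^4 + 6x^3 + x^2 + 2 = (4x^2 + 3x + 2)·(x^4 + 3x^3 + 4x + 4) + (5x^3 + x^2 + x + 1). Hence a·b ≡ 5x^3 + x^2 + x + 1 (mod f). (F_7[x]/(f) is a field with 7^4 = 2401 elements since f is irreducible of degree 4.)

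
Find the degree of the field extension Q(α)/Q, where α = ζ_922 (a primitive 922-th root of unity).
[Q(α):Q] = 460

The minimal polynomial of ζ_922 over Q is the 922-th cyclotomic polynomial Φ_922(x), which is irreducible over Q and has degree φ(922) = 460. Hence [Q(α):Q] = φ(922) = 460.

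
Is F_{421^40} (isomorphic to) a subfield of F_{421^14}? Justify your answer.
No: F_{421^40} is not a subfield of F_{421^14}

F_{p^m} embeds in F_{p^n} iff m | n. Here 40 ∤ 14 (since 14 = 0·40 + 14 with remainder 14 ≠ 0), so F_{421^40} is not a subfield of F_{421^14}. Equivalently: if it were, the tower law would give 40 = [F_{421^40}:F_421] dividing [F_{421^14}:F_421] = 14, contradiction.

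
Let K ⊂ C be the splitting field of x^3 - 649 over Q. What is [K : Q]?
[K : Q] = 6

The roots of x^3 - 649 are ∛649, ω∛649, ω^2∛649 where ω = e^(2πi/3) is a primitive cube root of unity, so K = Q(∛649, ω). Now [Q(∛649):Q] = 3 (since 649 is not a perfect cube, x^3 - 649 is irreducible) and [Q(ω):Q] = 2. Both 2 and 3 divide [K:Q], and [K:Q] ≤ 3·2 = 6, so [K:Q] = 6. (Equivalently: Q(∛649) ⊂ R but ω ∉ R, so [K : Q(∛649)] = 2.)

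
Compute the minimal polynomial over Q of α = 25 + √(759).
m_α(x) = x^2 - 50x - 134

From α - 25 = √(759), squaring gives (α - 25)^2 = 759, i.e. α^2 - 50α + 625 = 759, so α^2 - 50α - 134 = 0. The discriminant of x^2 - 50x - 134 is (-50)^2 - 4·(-134) = 2500 + 536 = 3036, and 4·(759) is not a perfect square in Q since 759 is squarefree and ≠ 1. Hence x^2 - 50x - 134 is irreducible over Q and is the minimal polynomial of α.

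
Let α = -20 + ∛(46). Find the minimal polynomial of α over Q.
m_α(x) = x^3 + 60x^2 + 1200x + 7954

Set β = α + 20 = ∛(46), so β^3 = 46. Then (α + 20)^3 - 46 = 0, i.e. α is a root of g(x) = (x + 20)^3 - 46 = x^3 + 60x^2 + 1200x + 7954. Since g(x) = h(x + 20) where h(x) = x^3 - 46, and h is irreducible over Q (because 46 is not a perfect cube, so h has no rational root, and a monic cubic with no rational root is irreducible), g is also irreducible (irreducibility is preserved under the substitution x → x + 20). Hence m_α(x) = x^3 + 60x^2 + 1200x + 7954.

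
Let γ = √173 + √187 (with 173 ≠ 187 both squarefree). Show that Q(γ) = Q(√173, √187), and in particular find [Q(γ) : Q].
[Q(γ) : Q] = 4 (equivalently, Q(γ) = Q(√173, √187))

Obviously Q(γ) ⊆ Q(√173, √187), and [Q(√173, √187):Q] = 4 (since 173, 187 are distinct squarefree integers > 1 with 32351 not a perfect square). To show equality we compute the minimal polynomial of γ. From γ = √173 + √187: γ^2 = 173 + 2√(32351) + 187 = 360 + 2√(32351), so γ^2 - 360 = 2√(32351); squaring, (γ^2 - 360)^2 = 4·32351, i.e. γ^4 - 720γ^2 + 129600 - 129404 = 0, i.e. γ^4 - 720γ^2 + 196 = 0. So γ is a root of x^4 - 720x^2 + 196. This polynomial is irreducible over Q: it has no rational root (each ±√173 ± √187 is irrational), and any factorization into two quadratics over Q would force √(32351) ∈ Q (pairing opposite roots) or √173, √187 ∈ Q (other pairings), all impossible. Hence [Q(γ):Q] = 4 = [Q(√173, √187):Q], so Q(γ) = Q(√173, √187).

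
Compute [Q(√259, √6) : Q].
[Q(√259, √6) : Q] = 4

[Q(√259):Q] = 2 (min poly x^2 - 259, irreducible since 259 is squarefree > 1). For the top step, suppose √6 ∈ Q(√259), say √6 = c + d√259 with c, d ∈ Q. Squaring: 6 = c^2 + 259d^2 + 2cd√259. Since √259 ∉ Q this forces 2cd = 0. If d = 0 then √6 = c ∈ Q, contradicting 6 squarefree > 1. If c = 0 then 6 = 259d^2, so 259·6 = (259d)^2 is a perfect square in Q — but 259·6 = 1554 is not a perfect square (since 259 and 6 are distinct squarefree integers). Contradiction. Hence √6 ∉ Q(√259), so x^2 - 6 stays irreducible over Q(√259) and [Q(√259, √6) : Q(√259)] = 2. By the tower law, [Q(√259, √6) : Q] = 2 · 2 = 4.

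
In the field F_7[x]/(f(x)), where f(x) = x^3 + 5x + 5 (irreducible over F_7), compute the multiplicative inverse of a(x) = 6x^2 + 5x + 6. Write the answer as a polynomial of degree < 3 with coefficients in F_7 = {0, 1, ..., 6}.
a(x)^(-1) ≡ 6x^2 + 3 (mod f(x))

Since f is irreducible over F_7, F_7[x]/(f) is a field and a(x) ≠ 0 has an inverse. Apply the extended Euclidean algorithm to f(x) and a(x) in F_7[x]: f(x) = (6x + 2)·a(x) + (x);  a(x) = (6x + 5)·(x) + (6). The last nonzero remainder is the constant 6 = gcd(f, a) in F_7. Back-substituting through the division chain expresses 6 = s(x)·a(x) + t(x)·f(x) with s(x) ≡ x^2 + 4 (mod f), so (x^2 + 4)·a(x) ≡ 6 (mod f). Multiplying by 6^(-1) ≡ 6 in F_7 gives a(x)^(-1) ≡ 6·(x^2 + 4) ≡ 6x^2 + 3 (mod f). Check: (6x^2 + 5x + 6)·(6x^2 + 3) = x^4 + 2x^3 + 5x^2 + x + 4 ≡ 1 (mod x^3 + 5x + 5).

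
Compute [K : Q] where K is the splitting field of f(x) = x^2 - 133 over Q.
[K : Q] = 2

f(x) = x^2 - 133 factors as (x - √133)(x + √133). The splitting field is K = Q(√133). Since 133 is squarefree and > 1, it is not a perfect square, so x^2 - 133 is irreducible over Q and [Q(√133) : Q] = 2. Hence [K : Q] = 2.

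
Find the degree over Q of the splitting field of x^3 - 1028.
[K : Q] = 6

The roots of x^3 - 1028 are ∛1028, ω∛1028, ω^2∛1028 where ω = e^(2πi/3) is a primitive cube root of unity, so K = Q(∛1028, ω). Now [Q(∛1028):Q] = 3 (since 1028 is not a perfect cube, x^3 - 1028 is irreducible) and [Q(ω):Q] = 2. Both 2 and 3 divide [K:Q], and [K:Q] ≤ 3·2 = 6, so [K:Q] = 6. (Equivalently: Q(∛1028) ⊂ R but ω ∉ R, so [K : Q(∛1028)] = 2.)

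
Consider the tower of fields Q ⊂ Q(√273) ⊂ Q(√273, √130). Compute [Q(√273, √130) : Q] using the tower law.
[Q(√273, √130) : Q] = 4

[Q(√273):Q] = 2 (min poly x^2 - 273, irreducible since 273 is squarefree > 1). For the top step, suppose √130 ∈ Q(√273), say √130 = c + d√273 with c, d ∈ Q. Squaring: 130 = c^2 + 273d^2 + 2cd√273. Since √273 ∉ Q this forces 2cd = 0. If d = 0 then √130 = c ∈ Q, contradicting 130 squarefree > 1. If c = 0 then 130 = 273d^2, so 273·130 = (273d)^2 is a perfect square in Q — but 273·130 = 35490 is not a perfect square (since 273 and 130 are distinct squarefree integers). Contradiction. Hence √130 ∉ Q(√273), so x^2 - 130 stays irreducible over Q(√273) and [Q(√273, √130) : Q(√273)] = 2. By the tower law, [Q(√273, √130) : Q] = 2 · 2 = 4.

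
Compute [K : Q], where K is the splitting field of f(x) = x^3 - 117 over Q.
[K : Q] = 6

The roots of x^3 - 117 are ∛117, ω∛117, ω^2∛117 where ω = e^(2πi/3) is a primitive cube root of unity, so K = Q(∛117, ω). Now [Q(∛117):Q] = 3 (since 117 is not a perfect cube, x^3 - 117 is irreducible) and [Q(ω):Q] = 2. Both 2 and 3 divide [K:Q], and [K:Q] ≤ 3·2 = 6, so [K:Q] = 6. (Equivalently: Q(∛117) ⊂ R but ω ∉ R, so [K : Q(∛117)] = 2.)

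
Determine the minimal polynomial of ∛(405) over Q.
m_α(x) = x^3 - 405

α satisfies α^3 = 405, so x^3 - 405 annihilates α. By the rational root test, a rational root p/q (in lowest terms) of x^3 - 405 would satisfy p^3 = 405 q^3, forcing q = 1 and p^3 = 405; but 405 is not a perfect cube, contradiction. A monic cubic over Q with no rational root is irreducible (any nontrivial factorization would include a linear factor). Hence x^3 - 405 is the minimal polynomial of α, and in particular [Q(α):Q] = 3.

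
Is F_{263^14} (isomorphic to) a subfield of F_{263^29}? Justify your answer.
No: F_{263^14} is not a subfield of F_{263^29}

F_{p^m} embeds in F_{p^n} iff m | n. Here 14 ∤ 29 (since 29 = 2·14 + 1 with remainder 1 ≠ 0), so F_{263^14} is not a subfield of F_{263^29}. Equivalently: if it were, the tower law would give 14 = [F_{263^14}:F_263] dividing [F_{263^29}:F_263] = 29, contradiction.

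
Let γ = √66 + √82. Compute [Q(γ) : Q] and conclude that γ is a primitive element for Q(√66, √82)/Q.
[Q(γ) : Q] = 4 (equivalently, Q(γ) = Q(√66, √82))

Obviously Q(γ) ⊆ Q(√66, √82), and [Q(√66, √82):Q] = 4 (since 66, 82 are distinct squarefree integers > 1 with 5412 not a perfect square). To show equality we compute the minimal polynomial of γ. From γ = √66 + √82: γ^2 = 66 + 2√(5412) + 82 = 148 + 2√(5412), so γ^2 - 148 = 2√(5412); squaring, (γ^2 - 148)^2 = 4·5412, i.e. γ^4 - 296γ^2 + 21904 - 21648 = 0, i.e. γ^4 - 296γ^2 + 256 = 0. So γ is a root of x^4 - 296x^2 + 256. This polynomial is irreducible over Q: it has no rational root (each ±√66 ± √82 is irrational), and any factorization into two quadratics over Q would force √(5412) ∈ Q (pairing opposite roots) or √66, √82 ∈ Q (other pairings), all impossible. Hence [Q(γ):Q] = 4 = [Q(√66, √82):Q], so Q(γ) = Q(√66, √82).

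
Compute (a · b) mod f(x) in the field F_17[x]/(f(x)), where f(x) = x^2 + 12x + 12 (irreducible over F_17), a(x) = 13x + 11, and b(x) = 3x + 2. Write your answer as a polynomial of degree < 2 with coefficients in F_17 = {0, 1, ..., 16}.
a · b ≡ 16x + 13 (mod f(x))

Multiply in F_17[x]: a(x)·b(x) = (13x + 11)·(3x + 2) = 5x^2 + 8x + 5. This has degree ≥ 2, so divide by f(x) over F_17: 5x^2 + 8x + 5 = (5)·(x^2 + 12x + 12) + (16x + 13). Hence a·b ≡ 16x + 13 (mod f). (F_17[x]/(f) is a field with 17^2 = 289 elements since f is irreducible of degree 2.)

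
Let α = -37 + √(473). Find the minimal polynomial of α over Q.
m_α(x) = x^2 + 74x + 896

From α + 37 = √(473), squaring gives (α + 37)^2 = 473, i.e. α^2 + 74α + 1369 = 473, so α^2 + 74α + 896 = 0. The discriminant of x^2 + 74x + 896 is (74)^2 - 4·(896) = 5476 - 3584 = 1892, and 4·(473) is not a perfect square in Q since 473 is squarefree and ≠ 1. Hence x^2 + 74x + 896 is irreducible over Q and is the minimal polynomial of α.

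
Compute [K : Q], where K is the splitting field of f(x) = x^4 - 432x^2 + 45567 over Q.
[K : Q] = 4

Solving the quadratic in x^2: x^2 = (432 ± √(432^2 - 4·45567))/2 = (432 ± √4356)/2 = (432 ± 66)/2, giving x^2 = 183 or x^2 = 249. So f(x) = (x^2 - 183)(x^2 - 249) and the roots of f are ±√183, ±√249. Hence the splitting field is K = Q(√183, √249). Since 183 and 249 are distinct squarefree integers > 1, their product 45567 is not a perfect square, so √249 ∉ Q(√183). By the tower law [K:Q] = [Q(√183,√249):Q(√183)] · [Q(√183):Q] = 2 · 2 = 4.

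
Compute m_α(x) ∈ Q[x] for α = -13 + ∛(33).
m_α(x) = x^3 + 39x^2 + 507x + 2164

Set β = α + 13 = ∛(33), so β^3 = 33. Then (α + 13)^3 - 33 = 0, i.e. α is a root of g(x) = (x + 13)^3 - 33 = x^3 + 39x^2 + 507x + 2164. Since g(x) = h(x + 13) where h(x) = x^3 - 33, and h is irreducible over Q (because 33 is not a perfect cube, so h has no rational root, and a monic cubic with no rational root is irreducible), g is also irreducible (irreducibility is preserved under the substitution x → x + 13). Hence m_α(x) = x^3 + 39x^2 + 507x + 2164.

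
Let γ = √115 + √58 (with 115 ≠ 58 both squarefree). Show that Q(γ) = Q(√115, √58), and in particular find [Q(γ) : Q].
[Q(γ) : Q] = 4 (equivalently, Q(γ) = Q(√115, √58))

Obviously Q(γ) ⊆ Q(√115, √58), and [Q(√115, √58):Q] = 4 (since 115, 58 are distinct squarefree integers > 1 with 6670 not a perfect square). To show equality we compute the minimal polynomial of γ. From γ = √115 + √58: γ^2 = 115 + 2√(6670) + 58 = 173 + 2√(6670), so γ^2 - 173 = 2√(6670); squaring, (γ^2 - 173)^2 = 4·6670, i.e. γ^4 - 346γ^2 + 29929 - 26680 = 0, i.e. γ^4 - 346γ^2 + 3249 = 0. So γ is a root of x^4 - 346x^2 + 3249. This polynomial is irreducible over Q: it has no rational root (each ±√115 ± √58 is irrational), and any factorization into two quadratics over Q would force √(6670) ∈ Q (pairing opposite roots) or √115, √58 ∈ Q (other pairings), all impossible. Hence [Q(γ):Q] = 4 = [Q(√115, √58):Q], so Q(γ) = Q(√115, √58).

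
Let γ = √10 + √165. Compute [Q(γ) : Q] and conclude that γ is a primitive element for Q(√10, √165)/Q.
[Q(γ) : Q] = 4 (equivalently, Q(γ) = Q(√10, √165))

Obviously Q(γ) ⊆ Q(√10, √165), and [Q(√10, √165):Q] = 4 (since 10, 165 are distinct squarefree integers > 1 with 1650 not a perfect square). To show equality we compute the minimal polynomial of γ. From γ = √10 + √165: γ^2 = 10 + 2√(1650) + 165 = 175 + 2√(1650), so γ^2 - 175 = 2√(1650); squaring, (γ^2 - 175)^2 = 4·1650, i.e. γ^4 - 350γ^2 + 30625 - 6600 = 0, i.e. γ^4 - 350γ^2 + 24025 = 0. So γ is a root of x^4 - 350x^2 + 24025. This polynomial is irreducible over Q: it has no rational root (each ±√10 ± √165 is irrational), and any factorization into two quadratics over Q would force √(1650) ∈ Q (pairing opposite roots) or √10, √165 ∈ Q (other pairings), all impossible. Hence [Q(γ):Q] = 4 = [Q(√10, √165):Q], so Q(γ) = Q(√10, √165).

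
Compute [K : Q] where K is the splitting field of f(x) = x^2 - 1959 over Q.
[K : Q] = 2

f(x) = x^2 - 1959 factors as (x - √1959)(x + √1959). The splitting field is K = Q(√1959). Since 1959 is squarefree and > 1, it is not a perfect square, so x^2 - 1959 is irreducible over Q and [Q(√1959) : Q] = 2. Hence [K : Q] = 2.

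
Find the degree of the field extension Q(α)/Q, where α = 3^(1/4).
[Q(α):Q] = 4

α is a root of x^4 - 3. By Eisenstein's criterion at the prime p = 3 (which divides the constant term 3 but p^2 = 9 does not, since 3 is squarefree), x^4 - 3 is irreducible over Q. Hence [Q(α):Q] = 4.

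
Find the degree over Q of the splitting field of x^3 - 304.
[K : Q] = 6

The roots of x^3 - 304 are ∛304, ω∛304, ω^2∛304 where ω = e^(2πi/3) is a primitive cube root of unity, so K = Q(∛304, ω). Now [Q(∛304):Q] = 3 (since 304 is not a perfect cube, x^3 - 304 is irreducible) and [Q(ω):Q] = 2. Both 2 and 3 divide [K:Q], and [K:Q] ≤ 3·2 = 6, so [K:Q] = 6. (Equivalently: Q(∛304) ⊂ R but ω ∉ R, so [K : Q(∛304)] = 2.)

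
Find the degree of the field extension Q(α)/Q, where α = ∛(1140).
[Q(α):Q] = 3

The minimal polynomial of α is x^3 - 1140, irreducible over Q since 1140 is not a perfect cube (so x^3 - 1140 has no rational root). Hence [Q(α):Q] = deg(m_α) = 3.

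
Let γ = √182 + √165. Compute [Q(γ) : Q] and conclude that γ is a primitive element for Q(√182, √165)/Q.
[Q(γ) : Q] = 4 (equivalently, Q(γ) = Q(√182, √165))

Obviously Q(γ) ⊆ Q(√182, √165), and [Q(√182, √165):Q] = 4 (since 182, 165 are distinct squarefree integers > 1 with 30030 not a perfect square). To show equality we compute the minimal polynomial of γ. From γ = √182 + √165: γ^2 = 182 + 2√(30030) + 165 = 347 + 2√(30030), so γ^2 - 347 = 2√(30030); squaring, (γ^2 - 347)^2 = 4·30030, i.e. γ^4 - 694γ^2 + 120409 - 120120 = 0, i.e. γ^4 - 694γ^2 + 289 = 0. So γ is a root of x^4 - 694x^2 + 289. This polynomial is irreducible over Q: it has no rational root (each ±√182 ± √165 is irrational), and any factorization into two quadratics over Q would force √(30030) ∈ Q (pairing opposite roots) or √182, √165 ∈ Q (other pairings), all impossible. Hence [Q(γ):Q] = 4 = [Q(√182, √165):Q], so Q(γ) = Q(√182, √165).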